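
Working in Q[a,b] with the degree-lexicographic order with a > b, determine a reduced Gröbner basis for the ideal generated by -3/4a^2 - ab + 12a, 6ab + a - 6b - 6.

G = {a^2 - 146/9a + 4/3b + 4/3, ab + 1/6a - b - 1, b^2 + 5/8a - 41/4b - 45/4}

f_1 = -3/4a^2 - ab + 12a, LT = a^2.
f_2 = 6ab + a - 6b - 6, LT = ab.

S(f_1,f_2): lcm = a^2b. S = 4/3ab^2 - 1/6a^2 - 15ab + a.
  leading term ab^2: subtract (2/9b)·f_2 from 4/3ab^2 - 1/6a^2 - 15ab + a → -1/6a^2 - 137/9ab + 4/3b^2 + a + 4/3b
  leading term a^2: subtract (2/9)·f_1 from -1/6a^2 - 137/9ab + 4/3b^2 + a + 4/3b → -15ab + 4/3b^2 - 5/3a + 4/3b
  leading term ab: subtract (-5/2)·f_2 from -15ab + 4/3b^2 - 5/3a + 4/3b → 4/3b^2 + 5/6a - 41/3b - 15
  leading term b^2: no divisor's leading term divides it; move 4/3b^2 to the remainder.
  leading term a: no divisor's leading term divides it; move 5/6a to the remainder.
  leading term b: no divisor's leading term divides it; move -41/3b to the remainder.
  leading term 1: no divisor's leading term divides it; move -15 to the remainder.
  remainder 4/3b^2 + 5/6a - 41/3b - 15 ≠ 0; add g_3 = 4/3b^2 + 5/6a - 41/3b - 15 to the basis.

S(f_1,g_3): leading monomials are coprime, so the S-polynomial reduces to 0 (Buchberger's first criterion).
S(f_2,g_3): lcm = ab^2. S = -5/8a^2 + 125/12ab - b^2 + 45/4a - b.
  leading term a^2: subtract (5/6)·f_1 from -5/8a^2 + 125/12ab - b^2 + 45/4a - b → 45/4ab - b^2 + 5/4a - b
  leading term ab: subtract (15/8)·f_2 from 45/4ab - b^2 + 5/4a - b → -b^2 - 5/8a + 41/4b + 45/4
  leading term b^2: subtract (-3/4)·g_3 from -b^2 - 5/8a + 41/4b + 45/4 → 0
  remainder 0.

Every S-polynomial of the final basis reduces to 0, so we have a Gröbner basis.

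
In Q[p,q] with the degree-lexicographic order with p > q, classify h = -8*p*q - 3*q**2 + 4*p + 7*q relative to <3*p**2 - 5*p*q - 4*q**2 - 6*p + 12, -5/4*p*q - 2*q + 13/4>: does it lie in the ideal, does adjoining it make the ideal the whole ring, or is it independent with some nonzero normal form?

-8*p*q - 3*q**2 + 4*p + 7*q is independent of I; its normal form modulo I is -3*q**2 + 4*p + 99/5*q - 104/5.

First compute the reduced Gröbner basis of I by Buchberger's algorithm.
f_1 = 3*p**2 - 5*p*q - 4*q**2 - 6*p + 12, LT = p**2.
f_2 = -5/4*p*q - 2*q + 13/4, LT = p*q.

S(f_1,f_2): lcm = p**2*q. S = -5/3*p*q**2 - 4/3*q**3 - 18/5*p*q + 13/5*p + 4*q.
  reduce S modulo (f_1, f_2):
  remainder -4/3*q**3 + 8/3*q**2 + 13/5*p + 407/75*q - 234/25 ≠ 0; add k_3 = -4/3*q**3 + 8/3*q**2 + 13/5*p + 407/75*q - 234/25 to the basis.

The other S-polynomials (S(f_1,k_3), S(f_2,k_3)) all reduce to 0 modulo the current basis, so we have a Gröbner basis.
Inter-reduce: drop elements whose leading term is divisible by another's, tail-reduce, and make monic.
Reduced Gröbner basis: {q**3 - 2*q**2 - 39/20*p - 407/100*q + 351/50, p**2 - 4/3*q**2 - 2*p + 8/3*q - 1/3, p*q + 8/5*q - 13/5}.
Label its elements g_1 = q**3 - 2*q**2 - 39/20*p - 407/100*q + 351/50, g_2 = p**2 - 4/3*q**2 - 2*p + 8/3*q - 1/3, g_3 = p*q + 8/5*q - 13/5.

Reduce h = -8*p*q - 3*q**2 + 4*p + 7*q modulo G:
  leading term p*q: subtract (-8)·g_3 from -8*p*q - 3*q**2 + 4*p + 7*q → -3*q**2 + 4*p + 99/5*q - 104/5
  leading term q**2: no divisor's leading term divides it; move -3*q**2 to the remainder.
  leading term p: no divisor's leading term divides it; move 4*p to the remainder.
  leading term q: no divisor's leading term divides it; move 99/5*q to the remainder.
  leading term 1: no divisor's leading term divides it; move -104/5 to the remainder.
  normal form = -3*q**2 + 4*p + 99/5*q - 104/5.
The normal form is nonzero, so h ∉ I. Since h minus its normal form lies in I, I + (h) = I + (r) where r = -3*q**2 + 4*p + 99/5*q - 104/5; decide whether this ideal is the whole ring.
Run Buchberger on G together with r (pairs among the g_i already reduce to 0 since G is a Gröbner basis):
g_1 = q**3 - 2*q**2 - 39/20*p - 407/100*q + 351/50, LT = q**3.
g_2 = p**2 - 4/3*q**2 - 2*p + 8/3*q - 1/3, LT = p**2.
g_3 = p*q + 8/5*q - 13/5, LT = p*q.
r = -3*q**2 + 4*p + 99/5*q - 104/5, LT = q**2.

S(g_1,r): lcm = q**3. S = 4/3*p*q + 23/5*q**2 - 39/20*p - 3301/300*q + 351/50.
  reduce S modulo (g_1, g_2, g_3, r):
  remainder 251/60*p + 5167/300*q - 3211/150 ≠ 0; add m_5 = 251/60*p + 5167/300*q - 3211/150 to the basis.

S(g_3,r): lcm = p*q**2. S = 4/3*p**2 + 33/5*p*q + 8/5*q**2 - 104/15*p - 13/5*q.
  reduce S modulo (g_1, g_2, g_3, r, m_5):
  remainder 779671/169425*q - 779671/169425 ≠ 0; add m_6 = 779671/169425*q - 779671/169425 to the basis.

The other S-polynomials (S(g_1,g_2), S(g_1,g_3), S(g_2,g_3), S(g_2,r), S(g_1,m_5), S(g_2,m_5), S(g_3,m_5), S(r,m_5), S(g_1,m_6), S(g_2,m_6), S(g_3,m_6), S(r,m_6), S(m_5,m_6)) all reduce to 0 modulo the current basis, so we have a Gröbner basis.
Inter-reduce: drop elements whose leading term is divisible by another's, tail-reduce, and make monic.
Reduced Gröbner basis: {p - 1, q - 1}.
The reduced Gröbner basis of I + (h) is {p - 1, q - 1} ≠ {1}, a proper ideal, so the enlarged system stays consistent: h is independent of I, with normal form -3*q**2 + 4*p + 99/5*q - 104/5.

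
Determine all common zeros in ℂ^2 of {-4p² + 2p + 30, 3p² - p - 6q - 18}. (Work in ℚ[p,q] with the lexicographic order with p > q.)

Compute a lex Gröbner basis by Buchberger's algorithm.
f_1 = -4p² + 2p + 30, LT = p².
f_2 = 3p² - p - 6q - 18, LT = p².

S(f_1,f_2): lcm = p². S = -⅙p + 2q - 3/2.
  leading term p: no divisor's leading term divides it; move -⅙p to the remainder.
  leading term q: no divisor's leading term divides it; move 2q to the remainder.
  leading term 1: no divisor's leading term divides it; move -3/2 to the remainder.
  remainder -⅙p + 2q - 3/2 ≠ 0; add h_3 = -⅙p + 2q - 3/2 to the basis.

S(f_1,h_3): lcm = p². S = 12pq - 19/2p - 15/2.
  leading term pq: subtract (-72q)·h_3 from 12pq - 19/2p - 15/2 → -19/2p + 144q² - 108q - 15/2
  leading term p: subtract (57)·h_3 from -19/2p + 144q² - 108q - 15/2 → 144q² - 222q + 78
  leading term q²: no divisor's leading term divides it; move 144q² to the remainder.
  leading term q: no divisor's leading term divides it; move -222q to the remainder.
  leading term 1: no divisor's leading term divides it; move 78 to the remainder.
  remainder 144q² - 222q + 78 ≠ 0; add h_4 = 144q² - 222q + 78 to the basis.

The other S-polynomials (S(f_2,h_3), S(f_1,h_4), S(f_2,h_4), S(h_3,h_4)) all reduce to 0 modulo the current basis, so we have a Gröbner basis.
Inter-reduce: drop elements whose leading term is divisible by another's, tail-reduce, and make monic.
Reduced Gröbner basis: {p - 12q + 9, q² - 37/24q + 13/24}.

Since the basis is lex-ordered, q² - 37/24q + 13/24 is univariate in q. Its roots are {13/24, 1}. Back-substituting each root into the other basis elements fixes the other coordinates.
  q = 13/24: the earlier basis element becomes p + 5/2 = 0, giving p = -5/2 — point (-5/2, 13/24).
  q = 1: the earlier basis element becomes p - 3 = 0, giving p = 3 — point (3, 1).
Each listed point satisfies every original equation (direct substitution).

{(-5/2, 13/24), (3, 1)}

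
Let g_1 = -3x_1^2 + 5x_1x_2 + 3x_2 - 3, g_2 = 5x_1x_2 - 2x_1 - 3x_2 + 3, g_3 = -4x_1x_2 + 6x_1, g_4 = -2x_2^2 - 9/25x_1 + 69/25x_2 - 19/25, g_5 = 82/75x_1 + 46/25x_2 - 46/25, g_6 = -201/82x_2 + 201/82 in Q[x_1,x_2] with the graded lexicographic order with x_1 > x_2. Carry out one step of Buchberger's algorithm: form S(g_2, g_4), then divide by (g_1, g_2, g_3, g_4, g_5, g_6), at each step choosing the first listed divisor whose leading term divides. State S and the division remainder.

lcm(LM(g_2), LM(g_4)) = x_1x_2^2.
S = (lcm/LT(g_2))·g_2 − (lcm/LT(g_4))·g_4 = -9/50x_1^2 + 49/50x_1x_2 - 3/5x_2^2 - 19/50x_1 + 3/5x_2.
Reduce S modulo (g_1, g_2, g_3, g_4, g_5, g_6) in that order:
  leading term x_1^2: subtract (3/50)·g_1 from -9/50x_1^2 + 49/50x_1x_2 - 3/5x_2^2 - 19/50x_1 + 3/5x_2 → 17/25x_1x_2 - 3/5x_2^2 - 19/50x_1 + 21/50x_2 + 9/50
  leading term x_1x_2: subtract (17/125)·g_2 from 17/25x_1x_2 - 3/5x_2^2 - 19/50x_1 + 21/50x_2 + 9/50 → -3/5x_2^2 - 27/250x_1 + 207/250x_2 - 57/250
  leading term x_2^2: subtract (3/10)·g_4 from -3/5x_2^2 - 27/250x_1 + 207/250x_2 - 57/250 → 0
The remainder is 0, so this S-polynomial contributes no new basis element.

S(g_2, g_4) = -9/50x_1^2 + 49/50x_1x_2 - 3/5x_2^2 - 19/50x_1 + 3/5x_2; remainder on division = 0.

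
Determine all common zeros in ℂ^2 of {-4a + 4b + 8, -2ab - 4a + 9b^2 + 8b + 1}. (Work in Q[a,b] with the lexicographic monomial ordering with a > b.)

Compute a lex Gröbner basis by Buchberger's algorithm.
f_1 = -4a + 4b + 8, LT = a.
f_2 = -2ab - 4a + 9b^2 + 8b + 1, LT = ab.

S(f_1,f_2): lcm = ab. S = -2a + 7/2b^2 + 2b + 1/2.
  leading term a: subtract (1/2)·f_1 from -2a + 7/2b^2 + 2b + 1/2 → 7/2b^2 - 7/2
  leading term b^2: no divisor's leading term divides it; move 7/2b^2 to the remainder.
  leading term 1: no divisor's leading term divides it; move -7/2 to the remainder.
  remainder 7/2b^2 - 7/2 ≠ 0; add h_3 = 7/2b^2 - 7/2 to the basis.

The other S-polynomials (S(f_1,h_3), S(f_2,h_3)) all reduce to 0 modulo the current basis, so we have a Gröbner basis.
Inter-reduce: drop elements whose leading term is divisible by another's, tail-reduce, and make monic.
Reduced Gröbner basis: {a - b - 2, b^2 - 1}.

A lex Gröbner basis eliminates variables successively. Here b^2 - 1 depends only on b, with roots {-1, 1}; lifting each root through the earlier basis elements recovers the full solutions.
  b = -1: the earlier basis element becomes a - 1 = 0, giving a = 1 — point (1, -1).
  b = 1: the earlier basis element becomes a - 3 = 0, giving a = 3 — point (3, 1).
Each listed point satisfies every original equation (direct substitution).

{(1, -1), (3, 1)}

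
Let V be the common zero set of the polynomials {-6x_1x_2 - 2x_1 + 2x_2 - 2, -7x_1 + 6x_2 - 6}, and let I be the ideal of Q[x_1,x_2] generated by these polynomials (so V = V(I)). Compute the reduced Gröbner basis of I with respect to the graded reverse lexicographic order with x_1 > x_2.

G = {x_2^{2} - \tfrac{19}{18}x_2 + \tfrac{1}{18}, x_1 - \tfrac{6}{7}x_2 + \tfrac{6}{7}}

Buchberger's algorithm terminates because the ascending chain of leading-term ideals stabilizes.

f_1 = -6x_1x_2 - 2x_1 + 2x_2 - 2, LT = x_1x_2.
f_2 = -7x_1 + 6x_2 - 6, LT = x_1.

S(f_1,f_2): lcm = x_1x_2. S = \tfrac{6}{7}x_2^{2} + \tfrac{1}{3}x_1 - \tfrac{25}{21}x_2 + \tfrac{1}{3}.
  leading term x_2^{2}: no divisor's leading term divides it; move \tfrac{6}{7}x_2^{2} to the remainder.
  leading term x_1: subtract (-\tfrac{1}{21})·f_2 from \tfrac{1}{3}x_1 - \tfrac{25}{21}x_2 + \tfrac{1}{3} → -\tfrac{19}{21}x_2 + \tfrac{1}{21}
  leading term x_2: no divisor's leading term divides it; move -\tfrac{19}{21}x_2 to the remainder.
  leading term 1: no divisor's leading term divides it; move \tfrac{1}{21} to the remainder.
  remainder \tfrac{6}{7}x_2^{2} - \tfrac{19}{21}x_2 + \tfrac{1}{21} ≠ 0; add g_3 = \tfrac{6}{7}x_2^{2} - \tfrac{19}{21}x_2 + \tfrac{1}{21} to the basis.

The other S-polynomials (S(f_1,g_3), S(f_2,g_3)) all reduce to 0 modulo the current basis, so we have a Gröbner basis.
Inter-reduce: drop elements whose leading term is divisible by another's, tail-reduce, and make monic.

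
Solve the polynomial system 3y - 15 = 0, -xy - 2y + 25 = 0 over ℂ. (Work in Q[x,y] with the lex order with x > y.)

Compute a lex Gröbner basis by Buchberger's algorithm.
f_1 = 3y - 15, LT = y.
f_2 = -xy - 2y + 25, LT = xy.

S(f_1,f_2): lcm = xy. S = -5x - 2y + 25.
  leading term x: no divisor's leading term divides it; move -5x to the remainder.
  leading term y: subtract (-2/3)·f_1 from -2y + 25 → 15
  leading term 1: no divisor's leading term divides it; move 15 to the remainder.
  remainder -5x + 15 ≠ 0; add h_3 = -5x + 15 to the basis.

The other S-polynomials (S(f_1,h_3), S(f_2,h_3)) all reduce to 0 modulo the current basis, so we have a Gröbner basis.
Inter-reduce: drop elements whose leading term is divisible by another's, tail-reduce, and make monic.
Reduced Gröbner basis: {x - 3, y - 5}.

Elimination: the polynomial y - 5 lies in the elimination ideal for y, so y ∈ {5}. For each such y, the remaining basis elements (now univariate) give the rest of the solution.
  y = 5: the earlier basis element becomes x - 3 = 0, giving x = 3 — point (3, 5).
Substituting each solution back into the original system confirms all equations vanish.

{(3, 5)}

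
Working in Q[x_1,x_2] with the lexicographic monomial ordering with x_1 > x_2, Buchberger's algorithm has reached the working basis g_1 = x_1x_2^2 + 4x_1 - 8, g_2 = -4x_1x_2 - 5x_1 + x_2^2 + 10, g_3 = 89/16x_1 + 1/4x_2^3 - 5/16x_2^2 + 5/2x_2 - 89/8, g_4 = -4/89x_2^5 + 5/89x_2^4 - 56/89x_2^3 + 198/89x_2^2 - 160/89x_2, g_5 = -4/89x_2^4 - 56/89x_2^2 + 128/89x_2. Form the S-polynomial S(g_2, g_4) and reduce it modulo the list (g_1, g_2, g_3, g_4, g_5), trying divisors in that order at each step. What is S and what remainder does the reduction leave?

S(g_2, g_4) = 5/2x_1x_2^4 - 14x_1x_2^3 + 99/2x_1x_2^2 - 40x_1x_2 - 1/4x_2^6 - 5/2x_2^4; remainder on division = 0.

lcm(LM(g_2), LM(g_4)) = x_1x_2^5.
S = (lcm/LT(g_2))·g_2 − (lcm/LT(g_4))·g_4 = 5/2x_1x_2^4 - 14x_1x_2^3 + 99/2x_1x_2^2 - 40x_1x_2 - 1/4x_2^6 - 5/2x_2^4.
Reduce S modulo (g_1, g_2, g_3, g_4, g_5) in that order:
  leading term x_1x_2^4: subtract (5/2x_2^2)·g_1 from 5/2x_1x_2^4 - 14x_1x_2^3 + 99/2x_1x_2^2 - 40x_1x_2 - 1/4x_2^6 - 5/2x_2^4 → -14x_1x_2^3 + 79/2x_1x_2^2 - 40x_1x_2 - 1/4x_2^6 - 5/2x_2^4 + 20x_2^2
  leading term x_1x_2^3: subtract (-14x_2)·g_1 from -14x_1x_2^3 + 79/2x_1x_2^2 - 40x_1x_2 - 1/4x_2^6 - 5/2x_2^4 + 20x_2^2 → 79/2x_1x_2^2 + 16x_1x_2 - 1/4x_2^6 - 5/2x_2^4 + 20x_2^2 - 112x_2
  leading term x_1x_2^2: subtract (79/2)·g_1 from 79/2x_1x_2^2 + 16x_1x_2 - 1/4x_2^6 - 5/2x_2^4 + 20x_2^2 - 112x_2 → 16x_1x_2 - 158x_1 - 1/4x_2^6 - 5/2x_2^4 + 20x_2^2 - 112x_2 + 316
  leading term x_1x_2: subtract (-4)·g_2 from 16x_1x_2 - 158x_1 - 1/4x_2^6 - 5/2x_2^4 + 20x_2^2 - 112x_2 + 316 → -178x_1 - 1/4x_2^6 - 5/2x_2^4 + 24x_2^2 - 112x_2 + 356
  leading term x_1: subtract (-32)·g_3 from -178x_1 - 1/4x_2^6 - 5/2x_2^4 + 24x_2^2 - 112x_2 + 356 → -1/4x_2^6 - 5/2x_2^4 + 8x_2^3 + 14x_2^2 - 32x_2
  leading term x_2^6: subtract (89/16x_2)·g_4 from -1/4x_2^6 - 5/2x_2^4 + 8x_2^3 + 14x_2^2 - 32x_2 → -5/16x_2^5 + x_2^4 - 35/8x_2^3 + 24x_2^2 - 32x_2
  leading term x_2^5: subtract (445/64)·g_4 from -5/16x_2^5 + x_2^4 - 35/8x_2^3 + 24x_2^2 - 32x_2 → 39/64x_2^4 + 273/32x_2^2 - 39/2x_2
  leading term x_2^4: subtract (-3471/256)·g_5 from 39/64x_2^4 + 273/32x_2^2 - 39/2x_2 → 0
The remainder is 0, so this S-polynomial contributes no new basis element.
An S-polynomial is built so that the two leading terms cancel; whether anything survives reduction is exactly the Gröbner-basis criterion.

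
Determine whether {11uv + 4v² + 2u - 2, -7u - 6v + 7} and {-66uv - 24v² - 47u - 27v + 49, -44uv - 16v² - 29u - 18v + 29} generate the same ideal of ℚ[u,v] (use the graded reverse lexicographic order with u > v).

No, the ideals differ.

Equality of ideals is decidable: compute both reduced Gröbner bases (unique for the ordering) and check whether they agree.
Buchberger on the first generating set:
f_1 = 11uv + 4v² + 2u - 2, LT = uv.
f_2 = -7u - 6v + 7, LT = u.

S(f_1,f_2): lcm = uv. S = -38/77v² + 2/11u + v - 2/11.
  reduce S modulo (f_1, f_2):
  remainder -38/77v² + 65/77v ≠ 0; add g_3 = -38/77v² + 65/77v to the basis.

The other S-polynomials (S(f_1,g_3), S(f_2,g_3)) all reduce to 0 modulo the current basis, so we have a Gröbner basis.
Inter-reduce: drop elements whose leading term is divisible by another's, tail-reduce, and make monic.
Reduced Gröbner basis: {v² - 65/38v, u + 6/7v - 1}.

Buchberger on the second generating set:
h_1 = -66uv - 24v² - 47u - 27v + 49, LT = uv.
h_2 = -44uv - 16v² - 29u - 18v + 29, LT = uv.

S(h_1,h_2): lcm = uv. S = 7/132u - 1/12.
  reduce S modulo (h_1, h_2):
  remainder 7/132u - 1/12 ≠ 0; add k_3 = 7/132u - 1/12 to the basis.

S(h_1,k_3): lcm = uv. S = 4/11v² + 47/66u + 305/154v - 49/66.
  reduce S modulo (h_1, h_2, k_3):
  remainder 4/11v² + 305/154v + 29/77 ≠ 0; add k_4 = 4/11v² + 305/154v + 29/77 to the basis.

The other S-polynomials (S(h_2,k_3), S(h_1,k_4), S(h_2,k_4), S(k_3,k_4)) all reduce to 0 modulo the current basis, so we have a Gröbner basis.
Inter-reduce: drop elements whose leading term is divisible by another's, tail-reduce, and make monic.
Reduced Gröbner basis: {v² + 305/56v + 29/28, u - 11/7}.

Since the reduced bases disagree, the two ideals are not the same.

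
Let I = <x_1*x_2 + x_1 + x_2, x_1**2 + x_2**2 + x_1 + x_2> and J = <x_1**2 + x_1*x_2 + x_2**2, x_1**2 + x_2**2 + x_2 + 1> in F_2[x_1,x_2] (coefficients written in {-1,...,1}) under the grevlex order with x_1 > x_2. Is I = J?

Equality of ideals is decidable: compute both reduced Gröbner bases (unique for the ordering) and check whether they agree.
Buchberger on the first generating set:
f_1 = x_1*x_2 + x_1 + x_2, LT = x_1*x_2.
f_2 = x_1**2 + x_2**2 + x_1 + x_2, LT = x_1**2.

S(f_1,f_2): lcm = x_1**2*x_2. S = x_2**3 + x_1**2 + x_2**2.
  leading term x_2**3: no divisor's leading term divides it; move x_2**3 to the remainder.
  leading term x_1**2: subtract (1)·f_2 from x_1**2 + x_2**2 → x_1 + x_2
  leading term x_1: no divisor's leading term divides it; move x_1 to the remainder.
  leading term x_2: no divisor's leading term divides it; move x_2 to the remainder.
  remainder x_2**3 + x_1 + x_2 ≠ 0; add g_3 = x_2**3 + x_1 + x_2 to the basis.

S(f_1,g_3): lcm = x_1*x_2**3. S = x_1*x_2**2 + x_2**3 + x_1**2 + x_1*x_2.
  leading term x_1*x_2**2: subtract (x_2)·f_1 from x_1*x_2**2 + x_2**3 + x_1**2 + x_1*x_2 → x_2**3 + x_1**2 + x_2**2
  leading term x_2**3: subtract (1)·g_3 from x_2**3 + x_1**2 + x_2**2 → x_1**2 + x_2**2 + x_1 + x_2
  leading term x_1**2: subtract (1)·f_2 from x_1**2 + x_2**2 + x_1 + x_2 → 0
  remainder 0.

S(f_2,g_3): leading monomials are coprime, so the S-polynomial reduces to 0 (Buchberger's first criterion).
Every S-polynomial of the final basis reduces to 0, so we have a Gröbner basis.
Inter-reduce: drop elements whose leading term is divisible by another's, tail-reduce, and make monic.
Reduced Gröbner basis: {x_2**3 + x_1 + x_2, x_1**2 + x_2**2 + x_1 + x_2, x_1*x_2 + x_1 + x_2}.

Buchberger on the second generating set:
h_1 = x_1**2 + x_1*x_2 + x_2**2, LT = x_1**2.
h_2 = x_1**2 + x_2**2 + x_2 + 1, LT = x_1**2.

S(h_1,h_2): lcm = x_1**2. S = x_1*x_2 + x_2 + 1.
  leading term x_1*x_2: no divisor's leading term divides it; move x_1*x_2 to the remainder.
  leading term x_2: no divisor's leading term divides it; move x_2 to the remainder.
  leading term 1: no divisor's leading term divides it; move 1 to the remainder.
  remainder x_1*x_2 + x_2 + 1 ≠ 0; add k_3 = x_1*x_2 + x_2 + 1 to the basis.

S(h_1,k_3): lcm = x_1**2*x_2. S = x_1*x_2**2 + x_2**3 + x_1*x_2 + x_1.
  leading term x_1*x_2**2: subtract (x_2)·k_3 from x_1*x_2**2 + x_2**3 + x_1*x_2 + x_1 → x_2**3 + x_1*x_2 + x_2**2 + x_1 + x_2
  leading term x_2**3: no divisor's leading term divides it; move x_2**3 to the remainder.
  leading term x_1*x_2: subtract (1)·k_3 from x_1*x_2 + x_2**2 + x_1 + x_2 → x_2**2 + x_1 + 1
  leading term x_2**2: no divisor's leading term divides it; move x_2**2 to the remainder.
  leading term x_1: no divisor's leading term divides it; move x_1 to the remainder.
  leading term 1: no divisor's leading term divides it; move 1 to the remainder.
  remainder x_2**3 + x_2**2 + x_1 + 1 ≠ 0; add k_4 = x_2**3 + x_2**2 + x_1 + 1 to the basis.

S(h_2,k_3): lcm = x_1**2*x_2. S = x_2**3 + x_1*x_2 + x_2**2 + x_1 + x_2.
  leading term x_2**3: subtract (1)·k_4 from x_2**3 + x_1*x_2 + x_2**2 + x_1 + x_2 → x_1*x_2 + x_2 + 1
  leading term x_1*x_2: subtract (1)·k_3 from x_1*x_2 + x_2 + 1 → 0
  remainder 0.

S(h_1,k_4): leading monomials are coprime, so the S-polynomial reduces to 0 (Buchberger's first criterion).
S(h_2,k_4): leading monomials are coprime, so the S-polynomial reduces to 0 (Buchberger's first criterion).
S(k_3,k_4): lcm = x_1*x_2**3. S = x_1*x_2**2 + x_2**3 + x_1**2 + x_2**2 + x_1.
  leading term x_1*x_2**2: subtract (x_2)·k_3 from x_1*x_2**2 + x_2**3 + x_1**2 + x_2**2 + x_1 → x_2**3 + x_1**2 + x_1 + x_2
  leading term x_2**3: subtract (1)·k_4 from x_2**3 + x_1**2 + x_1 + x_2 → x_1**2 + x_2**2 + x_2 + 1
  leading term x_1**2: subtract (1)·h_1 from x_1**2 + x_2**2 + x_2 + 1 → x_1*x_2 + x_2 + 1
  leading term x_1*x_2: subtract (1)·k_3 from x_1*x_2 + x_2 + 1 → 0
  remainder 0.

Every S-polynomial of the final basis reduces to 0, so we have a Gröbner basis.
Inter-reduce: drop elements whose leading term is divisible by another's, tail-reduce, and make monic.
Reduced Gröbner basis: {x_2**3 + x_2**2 + x_1 + 1, x_1**2 + x_2**2 + x_2 + 1, x_1*x_2 + x_2 + 1}.

Since the reduced bases disagree, the two ideals are not the same.

No, the ideals differ.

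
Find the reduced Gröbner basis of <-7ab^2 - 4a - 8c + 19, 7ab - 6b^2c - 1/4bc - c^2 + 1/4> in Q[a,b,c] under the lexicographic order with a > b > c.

G = {a + 3/2b^3c + 1/16b^2c + 1/4bc^2 - 1/16b + 2c - 19/4, b^4c + 1/24b^3c + 1/6b^2c^2 + 4/7b^2c - 1/24b^2 + 19/14bc - 19/6b + 2/21c^2 - 1/42}

f_1 = -7ab^2 - 4a - 8c + 19, LT = ab^2.
f_2 = 7ab - 6b^2c - 1/4bc - c^2 + 1/4, LT = ab.

S(f_1,f_2): lcm = ab^2. S = 4/7a + 6/7b^3c + 1/28b^2c + 1/7bc^2 - 1/28b + 8/7c - 19/7.
  reduce S modulo (f_1, f_2):
  remainder 4/7a + 6/7b^3c + 1/28b^2c + 1/7bc^2 - 1/28b + 8/7c - 19/7 ≠ 0; add g_3 = 4/7a + 6/7b^3c + 1/28b^2c + 1/7bc^2 - 1/28b + 8/7c - 19/7 to the basis.

S(f_1,g_3): lcm = ab^2. S = 4/7a - 3/2b^5c - 1/16b^4c - 1/4b^3c^2 + 1/16b^3 - 2b^2c + 19/4b^2 + 8/7c - 19/7.
  reduce S modulo (f_1, f_2, g_3):
  remainder -3/2b^5c - 1/16b^4c - 1/4b^3c^2 - 6/7b^3c + 1/16b^3 - 57/28b^2c + 19/4b^2 - 1/7bc^2 + 1/28b ≠ 0; add g_4 = -3/2b^5c - 1/16b^4c - 1/4b^3c^2 - 6/7b^3c + 1/16b^3 - 57/28b^2c + 19/4b^2 - 1/7bc^2 + 1/28b to the basis.

S(f_2,g_3): lcm = ab. S = -3/2b^4c - 1/16b^3c - 1/4b^2c^2 - 6/7b^2c + 1/16b^2 - 57/28bc + 19/4b - 1/7c^2 + 1/28.
  reduce S modulo (f_1, f_2, g_3, g_4):
  remainder -3/2b^4c - 1/16b^3c - 1/4b^2c^2 - 6/7b^2c + 1/16b^2 - 57/28bc + 19/4b - 1/7c^2 + 1/28 ≠ 0; add g_5 = -3/2b^4c - 1/16b^3c - 1/4b^2c^2 - 6/7b^2c + 1/16b^2 - 57/28bc + 19/4b - 1/7c^2 + 1/28 to the basis.

The other S-polynomials (S(f_1,g_4), S(f_2,g_4), S(g_3,g_4), S(f_1,g_5), S(f_2,g_5), S(g_3,g_5), S(g_4,g_5)) all reduce to 0 modulo the current basis, so we have a Gröbner basis.
Inter-reduce: drop elements whose leading term is divisible by another's, tail-reduce, and make monic.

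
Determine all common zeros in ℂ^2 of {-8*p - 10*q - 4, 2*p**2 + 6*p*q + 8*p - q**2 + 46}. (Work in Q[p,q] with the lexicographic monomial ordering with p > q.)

Compute a lex Gröbner basis by Buchberger's algorithm.
f_1 = -8*p - 10*q - 4, LT = p.
f_2 = 2*p**2 + 6*p*q + 8*p - q**2 + 46, LT = p**2.

S(f_1,f_2): lcm = p**2. S = -7/4*p*q - 7/2*p + 1/2*q**2 - 23.
  leading term p*q: subtract (7/32*q)·f_1 from -7/4*p*q - 7/2*p + 1/2*q**2 - 23 → -7/2*p + 43/16*q**2 + 7/8*q - 23
  leading term p: subtract (7/16)·f_1 from -7/2*p + 43/16*q**2 + 7/8*q - 23 → 43/16*q**2 + 21/4*q - 85/4
  leading term q**2: no divisor's leading term divides it; move 43/16*q**2 to the remainder.
  leading term q: no divisor's leading term divides it; move 21/4*q to the remainder.
  leading term 1: no divisor's leading term divides it; move -85/4 to the remainder.
  remainder 43/16*q**2 + 21/4*q - 85/4 ≠ 0; add h_3 = 43/16*q**2 + 21/4*q - 85/4 to the basis.

The other S-polynomials (S(f_1,h_3), S(f_2,h_3)) all reduce to 0 modulo the current basis, so we have a Gröbner basis.
Inter-reduce: drop elements whose leading term is divisible by another's, tail-reduce, and make monic.
Reduced Gröbner basis: {p + 5/4*q + 1/2, q**2 + 84/43*q - 340/43}.

From the last basis element, q**2 + 84/43*q - 340/43 = 0, so q takes values in {-170/43, 2}. Each choice, substituted upward through the basis, yields the corresponding point(s) of the solution set.
  q = -170/43: the earlier basis element becomes p - 191/43 = 0, giving p = 191/43 — point (191/43, -170/43).
  q = 2: the earlier basis element becomes p + 3 = 0, giving p = -3 — point (-3, 2).

{(191/43, -170/43), (-3, 2)}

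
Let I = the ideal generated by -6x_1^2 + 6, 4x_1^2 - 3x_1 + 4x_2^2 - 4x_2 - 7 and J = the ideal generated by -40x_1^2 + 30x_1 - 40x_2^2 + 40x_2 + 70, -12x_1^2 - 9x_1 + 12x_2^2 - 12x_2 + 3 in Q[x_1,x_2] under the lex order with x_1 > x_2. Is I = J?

Two ideals are equal iff their reduced Gröbner bases coincide (the reduced basis is unique for a fixed ordering).
Buchberger on the first generating set:
f_1 = -6x_1^2 + 6, LT = x_1^2.
f_2 = 4x_1^2 - 3x_1 + 4x_2^2 - 4x_2 - 7, LT = x_1^2.

S(f_1,f_2): lcm = x_1^2. S = 3/4x_1 - x_2^2 + x_2 + 3/4.
  leading term x_1: no divisor's leading term divides it; move 3/4x_1 to the remainder.
  leading term x_2^2: no divisor's leading term divides it; move -x_2^2 to the remainder.
  leading term x_2: no divisor's leading term divides it; move x_2 to the remainder.
  leading term 1: no divisor's leading term divides it; move 3/4 to the remainder.
  remainder 3/4x_1 - x_2^2 + x_2 + 3/4 ≠ 0; add g_3 = 3/4x_1 - x_2^2 + x_2 + 3/4 to the basis.

S(f_1,g_3): lcm = x_1^2. S = 4/3x_1x_2^2 - 4/3x_1x_2 - x_1 - 1.
  leading term x_1x_2^2: subtract (16/9x_2^2)·g_3 from 4/3x_1x_2^2 - 4/3x_1x_2 - x_1 - 1 → -4/3x_1x_2 - x_1 + 16/9x_2^4 - 16/9x_2^3 - 4/3x_2^2 - 1
  leading term x_1x_2: subtract (-16/9x_2)·g_3 from -4/3x_1x_2 - x_1 + 16/9x_2^4 - 16/9x_2^3 - 4/3x_2^2 - 1 → -x_1 + 16/9x_2^4 - 32/9x_2^3 + 4/9x_2^2 + 4/3x_2 - 1
  leading term x_1: subtract (-4/3)·g_3 from -x_1 + 16/9x_2^4 - 32/9x_2^3 + 4/9x_2^2 + 4/3x_2 - 1 → 16/9x_2^4 - 32/9x_2^3 - 8/9x_2^2 + 8/3x_2
  leading term x_2^4: no divisor's leading term divides it; move 16/9x_2^4 to the remainder.
  leading term x_2^3: no divisor's leading term divides it; move -32/9x_2^3 to the remainder.
  leading term x_2^2: no divisor's leading term divides it; move -8/9x_2^2 to the remainder.
  leading term x_2: no divisor's leading term divides it; move 8/3x_2 to the remainder.
  remainder 16/9x_2^4 - 32/9x_2^3 - 8/9x_2^2 + 8/3x_2 ≠ 0; add g_4 = 16/9x_2^4 - 32/9x_2^3 - 8/9x_2^2 + 8/3x_2 to the basis.

The other S-polynomials (S(f_2,g_3), S(f_1,g_4), S(f_2,g_4), S(g_3,g_4)) all reduce to 0 modulo the current basis, so we have a Gröbner basis.
Inter-reduce: drop elements whose leading term is divisible by another's, tail-reduce, and make monic.
Reduced Gröbner basis: {x_1 - 4/3x_2^2 + 4/3x_2 + 1, x_2^4 - 2x_2^3 - 1/2x_2^2 + 3/2x_2}.

Buchberger on the second generating set:
h_1 = -40x_1^2 + 30x_1 - 40x_2^2 + 40x_2 + 70, LT = x_1^2.
h_2 = -12x_1^2 - 9x_1 + 12x_2^2 - 12x_2 + 3, LT = x_1^2.

S(h_1,h_2): lcm = x_1^2. S = -3/2x_1 + 2x_2^2 - 2x_2 - 3/2.
  leading term x_1: no divisor's leading term divides it; move -3/2x_1 to the remainder.
  leading term x_2^2: no divisor's leading term divides it; move 2x_2^2 to the remainder.
  leading term x_2: no divisor's leading term divides it; move -2x_2 to the remainder.
  leading term 1: no divisor's leading term divides it; move -3/2 to the remainder.
  remainder -3/2x_1 + 2x_2^2 - 2x_2 - 3/2 ≠ 0; add k_3 = -3/2x_1 + 2x_2^2 - 2x_2 - 3/2 to the basis.

S(h_1,k_3): lcm = x_1^2. S = 4/3x_1x_2^2 - 4/3x_1x_2 - 7/4x_1 + x_2^2 - x_2 - 7/4.
  leading term x_1x_2^2: subtract (-8/9x_2^2)·k_3 from 4/3x_1x_2^2 - 4/3x_1x_2 - 7/4x_1 + x_2^2 - x_2 - 7/4 → -4/3x_1x_2 - 7/4x_1 + 16/9x_2^4 - 16/9x_2^3 - 1/3x_2^2 - x_2 - 7/4
  leading term x_1x_2: subtract (8/9x_2)·k_3 from -4/3x_1x_2 - 7/4x_1 + 16/9x_2^4 - 16/9x_2^3 - 1/3x_2^2 - x_2 - 7/4 → -7/4x_1 + 16/9x_2^4 - 32/9x_2^3 + 13/9x_2^2 + 1/3x_2 - 7/4
  leading term x_1: subtract (7/6)·k_3 from -7/4x_1 + 16/9x_2^4 - 32/9x_2^3 + 13/9x_2^2 + 1/3x_2 - 7/4 → 16/9x_2^4 - 32/9x_2^3 - 8/9x_2^2 + 8/3x_2
  leading term x_2^4: no divisor's leading term divides it; move 16/9x_2^4 to the remainder.
  leading term x_2^3: no divisor's leading term divides it; move -32/9x_2^3 to the remainder.
  leading term x_2^2: no divisor's leading term divides it; move -8/9x_2^2 to the remainder.
  leading term x_2: no divisor's leading term divides it; move 8/3x_2 to the remainder.
  remainder 16/9x_2^4 - 32/9x_2^3 - 8/9x_2^2 + 8/3x_2 ≠ 0; add k_4 = 16/9x_2^4 - 32/9x_2^3 - 8/9x_2^2 + 8/3x_2 to the basis.

The other S-polynomials (S(h_2,k_3), S(h_1,k_4), S(h_2,k_4), S(k_3,k_4)) all reduce to 0 modulo the current basis, so we have a Gröbner basis.
Inter-reduce: drop elements whose leading term is divisible by another's, tail-reduce, and make monic.
Reduced Gröbner basis: {x_1 - 4/3x_2^2 + 4/3x_2 + 1, x_2^4 - 2x_2^3 - 1/2x_2^2 + 3/2x_2}.

These coincide, so the ideals are equal.

Yes, the ideals are equal.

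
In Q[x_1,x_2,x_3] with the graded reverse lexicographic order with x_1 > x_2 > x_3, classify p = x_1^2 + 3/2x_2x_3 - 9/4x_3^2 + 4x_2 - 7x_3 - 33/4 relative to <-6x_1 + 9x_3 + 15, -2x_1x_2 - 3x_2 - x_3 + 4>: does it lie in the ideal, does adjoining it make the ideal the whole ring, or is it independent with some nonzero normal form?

x_1^2 + 3/2x_2x_3 - 9/4x_3^2 + 4x_2 - 7x_3 - 33/4 lies in I (it reduces to 0).

First compute the reduced Gröbner basis of I by Buchberger's algorithm.
f_1 = -6x_1 + 9x_3 + 15, LT = x_1.
f_2 = -2x_1x_2 - 3x_2 - x_3 + 4, LT = x_1x_2.

S(f_1,f_2): lcm = x_1x_2. S = -3/2x_2x_3 - 4x_2 - 1/2x_3 + 2.
  leading term x_2x_3: no divisor's leading term divides it; move -3/2x_2x_3 to the remainder.
  leading term x_2: no divisor's leading term divides it; move -4x_2 to the remainder.
  leading term x_3: no divisor's leading term divides it; move -1/2x_3 to the remainder.
  leading term 1: no divisor's leading term divides it; move 2 to the remainder.
  remainder -3/2x_2x_3 - 4x_2 - 1/2x_3 + 2 ≠ 0; add h_3 = -3/2x_2x_3 - 4x_2 - 1/2x_3 + 2 to the basis.

S(f_1,h_3): leading monomials are coprime, so the S-polynomial reduces to 0 (Buchberger's first criterion).
S(f_2,h_3): lcm = x_1x_2x_3. S = -8/3x_1x_2 - 1/3x_1x_3 + 3/2x_2x_3 + 1/2x_3^2 + 4/3x_1 - 2x_3.
  leading term x_1x_2: subtract (4/9x_2)·f_1 from -8/3x_1x_2 - 1/3x_1x_3 + 3/2x_2x_3 + 1/2x_3^2 + 4/3x_1 - 2x_3 → -1/3x_1x_3 - 5/2x_2x_3 + 1/2x_3^2 + 4/3x_1 - 20/3x_2 - 2x_3
  leading term x_1x_3: subtract (1/18x_3)·f_1 from -1/3x_1x_3 - 5/2x_2x_3 + 1/2x_3^2 + 4/3x_1 - 20/3x_2 - 2x_3 → -5/2x_2x_3 + 4/3x_1 - 20/3x_2 - 17/6x_3
  leading term x_2x_3: subtract (5/3)·h_3 from -5/2x_2x_3 + 4/3x_1 - 20/3x_2 - 17/6x_3 → 4/3x_1 - 2x_3 - 10/3
  leading term x_1: subtract (-2/9)·f_1 from 4/3x_1 - 2x_3 - 10/3 → 0
  remainder 0.

Every S-polynomial of the final basis reduces to 0, so we have a Gröbner basis.
Inter-reduce: drop elements whose leading term is divisible by another's, tail-reduce, and make monic.
Reduced Gröbner basis: {x_2x_3 + 8/3x_2 + 1/3x_3 - 4/3, x_1 - 3/2x_3 - 5/2}.
Label its elements g_1 = x_2x_3 + 8/3x_2 + 1/3x_3 - 4/3, g_2 = x_1 - 3/2x_3 - 5/2.

Reduce p = x_1^2 + 3/2x_2x_3 - 9/4x_3^2 + 4x_2 - 7x_3 - 33/4 modulo G:
  leading term x_1^2: subtract (x_1)·g_2 from x_1^2 + 3/2x_2x_3 - 9/4x_3^2 + 4x_2 - 7x_3 - 33/4 → 3/2x_1x_3 + 3/2x_2x_3 - 9/4x_3^2 + 5/2x_1 + 4x_2 - 7x_3 - 33/4
  leading term x_1x_3: subtract (3/2x_3)·g_2 from 3/2x_1x_3 + 3/2x_2x_3 - 9/4x_3^2 + 5/2x_1 + 4x_2 - 7x_3 - 33/4 → 3/2x_2x_3 + 5/2x_1 + 4x_2 - 13/4x_3 - 33/4
  leading term x_2x_3: subtract (3/2)·g_1 from 3/2x_2x_3 + 5/2x_1 + 4x_2 - 13/4x_3 - 33/4 → 5/2x_1 - 15/4x_3 - 25/4
  leading term x_1: subtract (5/2)·g_2 from 5/2x_1 - 15/4x_3 - 25/4 → 0
  normal form = 0.
Since the normal form is 0, p ∈ I.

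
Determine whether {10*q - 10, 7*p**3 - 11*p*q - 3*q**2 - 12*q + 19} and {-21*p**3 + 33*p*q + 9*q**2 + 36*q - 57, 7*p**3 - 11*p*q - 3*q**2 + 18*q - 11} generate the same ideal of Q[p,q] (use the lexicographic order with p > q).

Yes, the ideals are equal.

Equality of ideals is decidable: compute both reduced Gröbner bases (unique for the ordering) and check whether they agree.
Buchberger on the first generating set:
f_1 = 10*q - 10, LT = q.
f_2 = 7*p**3 - 11*p*q - 3*q**2 - 12*q + 19, LT = p**3.

S(f_1,f_2): leading monomials are coprime, so the S-polynomial reduces to 0 (Buchberger's first criterion).
Every S-polynomial of the final basis reduces to 0, so we have a Gröbner basis.
Inter-reduce: drop elements whose leading term is divisible by another's, tail-reduce, and make monic.
Reduced Gröbner basis: {p**3 - 11/7*p + 4/7, q - 1}.

Buchberger on the second generating set:
h_1 = -21*p**3 + 33*p*q + 9*q**2 + 36*q - 57, LT = p**3.
h_2 = 7*p**3 - 11*p*q - 3*q**2 + 18*q - 11, LT = p**3.

S(h_1,h_2): lcm = p**3. S = -30/7*q + 30/7.
  leading term q: no divisor's leading term divides it; move -30/7*q to the remainder.
  leading term 1: no divisor's leading term divides it; move 30/7 to the remainder.
  remainder -30/7*q + 30/7 ≠ 0; add k_3 = -30/7*q + 30/7 to the basis.

S(h_1,k_3): leading monomials are coprime, so the S-polynomial reduces to 0 (Buchberger's first criterion).
S(h_2,k_3): leading monomials are coprime, so the S-polynomial reduces to 0 (Buchberger's first criterion).
Every S-polynomial of the final basis reduces to 0, so we have a Gröbner basis.
Inter-reduce: drop elements whose leading term is divisible by another's, tail-reduce, and make monic.
Reduced Gröbner basis: {p**3 - 11/7*p + 4/7, q - 1}.

The two bases agree; hence the ideals are identical.
The same test decides containment: I ⊆ J iff every generator of I reduces to 0 modulo a Gröbner basis of J.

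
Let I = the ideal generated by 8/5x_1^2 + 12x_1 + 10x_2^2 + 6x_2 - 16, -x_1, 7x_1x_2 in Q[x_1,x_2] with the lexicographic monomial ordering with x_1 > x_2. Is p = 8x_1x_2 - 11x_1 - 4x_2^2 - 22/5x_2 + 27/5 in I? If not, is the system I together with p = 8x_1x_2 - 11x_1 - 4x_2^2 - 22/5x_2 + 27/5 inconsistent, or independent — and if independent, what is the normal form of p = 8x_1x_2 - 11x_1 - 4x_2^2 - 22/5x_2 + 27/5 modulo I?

First compute the reduced Gröbner basis of I by Buchberger's algorithm.
f_1 = 8/5x_1^2 + 12x_1 + 10x_2^2 + 6x_2 - 16, LT = x_1^2.
f_2 = -x_1, LT = x_1.
f_3 = 7x_1x_2, LT = x_1x_2.

S(f_1,f_2): lcm = x_1^2. S = 15/2x_1 + 25/4x_2^2 + 15/4x_2 - 10.
  leading term x_1: subtract (-15/2)·f_2 from 15/2x_1 + 25/4x_2^2 + 15/4x_2 - 10 → 25/4x_2^2 + 15/4x_2 - 10
  leading term x_2^2: no divisor's leading term divides it; move 25/4x_2^2 to the remainder.
  leading term x_2: no divisor's leading term divides it; move 15/4x_2 to the remainder.
  leading term 1: no divisor's leading term divides it; move -10 to the remainder.
  remainder 25/4x_2^2 + 15/4x_2 - 10 ≠ 0; add h_4 = 25/4x_2^2 + 15/4x_2 - 10 to the basis.

S(f_1,f_3): lcm = x_1^2x_2. S = 15/2x_1x_2 + 25/4x_2^3 + 15/4x_2^2 - 10x_2.
  leading term x_1x_2: subtract (-15/2x_2)·f_2 from 15/2x_1x_2 + 25/4x_2^3 + 15/4x_2^2 - 10x_2 → 25/4x_2^3 + 15/4x_2^2 - 10x_2
  leading term x_2^3: subtract (x_2)·h_4 from 25/4x_2^3 + 15/4x_2^2 - 10x_2 → 0
  remainder 0.

S(f_2,f_3): lcm = x_1x_2. S = 0.
  remainder 0.

S(f_1,h_4): leading monomials are coprime, so the S-polynomial reduces to 0 (Buchberger's first criterion).
S(f_2,h_4): leading monomials are coprime, so the S-polynomial reduces to 0 (Buchberger's first criterion).
S(f_3,h_4): lcm = x_1x_2^2. S = -3/5x_1x_2 + 8/5x_1.
  leading term x_1x_2: subtract (3/5x_2)·f_2 from -3/5x_1x_2 + 8/5x_1 → 8/5x_1
  leading term x_1: subtract (-8/5)·f_2 from 8/5x_1 → 0
  remainder 0.

Every S-polynomial of the final basis reduces to 0, so we have a Gröbner basis.
Inter-reduce: drop elements whose leading term is divisible by another's, tail-reduce, and make monic.
Reduced Gröbner basis: {x_1, x_2^2 + 3/5x_2 - 8/5}.
Label its elements g_1 = x_1, g_2 = x_2^2 + 3/5x_2 - 8/5.

Reduce p = 8x_1x_2 - 11x_1 - 4x_2^2 - 22/5x_2 + 27/5 modulo G:
  leading term x_1x_2: subtract (8x_2)·g_1 from 8x_1x_2 - 11x_1 - 4x_2^2 - 22/5x_2 + 27/5 → -11x_1 - 4x_2^2 - 22/5x_2 + 27/5
  leading term x_1: subtract (-11)·g_1 from -11x_1 - 4x_2^2 - 22/5x_2 + 27/5 → -4x_2^2 - 22/5x_2 + 27/5
  leading term x_2^2: subtract (-4)·g_2 from -4x_2^2 - 22/5x_2 + 27/5 → -2x_2 - 1
  leading term x_2: no divisor's leading term divides it; move -2x_2 to the remainder.
  leading term 1: no divisor's leading term divides it; move -1 to the remainder.
  normal form = -2x_2 - 1.
The normal form is nonzero, so p ∉ I. Since p minus its normal form lies in I, I + (p) = I + (r) where r = -2x_2 - 1; decide whether this ideal is the whole ring.
Run Buchberger on G together with r (pairs among the g_i already reduce to 0 since G is a Gröbner basis):
g_1 = x_1, LT = x_1.
g_2 = x_2^2 + 3/5x_2 - 8/5, LT = x_2^2.
r = -2x_2 - 1, LT = x_2.

S(g_1,g_2): leading monomials are coprime, so the S-polynomial reduces to 0 (Buchberger's first criterion).
S(g_1,r): leading monomials are coprime, so the S-polynomial reduces to 0 (Buchberger's first criterion).
S(g_2,r): lcm = x_2^2. S = 1/10x_2 - 8/5.
  leading term x_2: subtract (-1/20)·r from 1/10x_2 - 8/5 → -33/20
  leading term 1: no divisor's leading term divides it; move -33/20 to the remainder.
  remainder -33/20 ≠ 0; add m_4 = -33/20 to the basis.

S(g_1,m_4): leading monomials are coprime, so the S-polynomial reduces to 0 (Buchberger's first criterion).
S(g_2,m_4): leading monomials are coprime, so the S-polynomial reduces to 0 (Buchberger's first criterion).
S(r,m_4): leading monomials are coprime, so the S-polynomial reduces to 0 (Buchberger's first criterion).
Every S-polynomial of the final basis reduces to 0, so we have a Gröbner basis.
Inter-reduce: drop elements whose leading term is divisible by another's, tail-reduce, and make monic.
Reduced Gröbner basis: {1}.
The reduced Gröbner basis of I + (p) is {1}: the ideal is the whole ring, so the enlarged system has no common solution — adjoining p is inconsistent.

Adjoining 8x_1x_2 - 11x_1 - 4x_2^2 - 22/5x_2 + 27/5 makes the ideal the whole ring: the system is inconsistent.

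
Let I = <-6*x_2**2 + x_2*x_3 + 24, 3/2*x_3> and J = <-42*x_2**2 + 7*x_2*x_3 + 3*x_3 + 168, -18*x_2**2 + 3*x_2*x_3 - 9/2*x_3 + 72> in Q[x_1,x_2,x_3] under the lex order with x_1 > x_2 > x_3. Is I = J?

Yes, the ideals are equal.

For a fixed monomial order, each ideal has a unique reduced Gröbner basis; comparing bases decides equality.
Buchberger on the first generating set:
f_1 = -6*x_2**2 + x_2*x_3 + 24, LT = x_2**2.
f_2 = 3/2*x_3, LT = x_3.

The S-polynomials (S(f_1,f_2)) all reduce to 0 modulo the current basis, so we have a Gröbner basis.
Inter-reduce: drop elements whose leading term is divisible by another's, tail-reduce, and make monic.
Reduced Gröbner basis: {x_2**2 - 4, x_3}.

Buchberger on the second generating set:
h_1 = -42*x_2**2 + 7*x_2*x_3 + 3*x_3 + 168, LT = x_2**2.
h_2 = -18*x_2**2 + 3*x_2*x_3 - 9/2*x_3 + 72, LT = x_2**2.

S(h_1,h_2): lcm = x_2**2. S = -9/28*x_3.
  reduce S modulo (h_1, h_2):
  remainder -9/28*x_3 ≠ 0; add k_3 = -9/28*x_3 to the basis.

The other S-polynomials (S(h_1,k_3), S(h_2,k_3)) all reduce to 0 modulo the current basis, so we have a Gröbner basis.
Inter-reduce: drop elements whose leading term is divisible by another's, tail-reduce, and make monic.
Reduced Gröbner basis: {x_2**2 - 4, x_3}.

The two bases agree; hence the ideals are identical.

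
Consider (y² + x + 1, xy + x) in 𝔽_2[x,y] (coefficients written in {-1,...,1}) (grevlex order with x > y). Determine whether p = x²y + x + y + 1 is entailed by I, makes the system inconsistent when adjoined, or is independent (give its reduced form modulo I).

First compute the reduced Gröbner basis of I by Buchberger's algorithm.
f_1 = y² + x + 1, LT = y².
f_2 = xy + x, LT = xy.

S(f_1,f_2): lcm = xy². S = x² + xy + x.
  leading term x²: no divisor's leading term divides it; move x² to the remainder.
  leading term xy: subtract (1)·f_2 from xy + x → 0
  remainder x² ≠ 0; add h_3 = x² to the basis.

The other S-polynomials (S(f_1,h_3), S(f_2,h_3)) all reduce to 0 modulo the current basis, so we have a Gröbner basis.
Inter-reduce: drop elements whose leading term is divisible by another's, tail-reduce, and make monic.
Reduced Gröbner basis: {x², xy + x, y² + x + 1}.
Label its elements g_1 = x², g_2 = xy + x, g_3 = y² + x + 1.

Reduce p = x²y + x + y + 1 modulo G:
  leading term x²y: subtract (y)·g_1 from x²y + x + y + 1 → x + y + 1
  leading term x: no divisor's leading term divides it; move x to the remainder.
  leading term y: no divisor's leading term divides it; move y to the remainder.
  leading term 1: no divisor's leading term divides it; move 1 to the remainder.
  normal form = x + y + 1.
The normal form is nonzero, so p ∉ I. Since p minus its normal form lies in I, I + (p) = I + (r) where r = x + y + 1; decide whether this ideal is the whole ring.
Run Buchberger on G together with r (pairs among the g_i already reduce to 0 since G is a Gröbner basis):
g_1 = x², LT = x².
g_2 = xy + x, LT = xy.
g_3 = y² + x + 1, LT = y².
r = x + y + 1, LT = x.

S(g_2,r): lcm = xy. S = y² + x + y.
  leading term y²: subtract (1)·g_3 from y² + x + y → y + 1
  leading term y: no divisor's leading term divides it; move y to the remainder.
  leading term 1: no divisor's leading term divides it; move 1 to the remainder.
  remainder y + 1 ≠ 0; add m_5 = y + 1 to the basis.

The other S-polynomials (S(g_1,g_2), S(g_1,g_3), S(g_1,r), S(g_2,g_3), S(g_3,r), S(g_1,m_5), S(g_2,m_5), S(g_3,m_5), S(r,m_5)) all reduce to 0 modulo the current basis, so we have a Gröbner basis.
Inter-reduce: drop elements whose leading term is divisible by another's, tail-reduce, and make monic.
Reduced Gröbner basis: {x, y + 1}.
The reduced Gröbner basis of I + (p) is {x, y + 1} ≠ {1}, a proper ideal, so the enlarged system stays consistent: p is independent of I, with normal form x + y + 1.

x²y + x + y + 1 is independent of I; its normal form modulo I is x + y + 1.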